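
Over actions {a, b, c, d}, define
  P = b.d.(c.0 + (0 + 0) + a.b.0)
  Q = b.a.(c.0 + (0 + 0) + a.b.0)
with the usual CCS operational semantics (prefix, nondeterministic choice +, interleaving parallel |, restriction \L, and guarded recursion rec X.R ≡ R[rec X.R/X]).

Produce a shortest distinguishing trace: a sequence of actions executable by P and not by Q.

bd

P's transition system — 5 states:
  p0 = b.d.(c.0 + (0 + 0) + a.b.0) ⊢ --b--▸ p1
  p1 = d.(c.0 + (0 + 0) + a.b.0) ⊢ --d--▸ p2
  p2 = c.0 + (0 + 0) + a.b.0 ⊢ --a--▸ p3, --c--▸ p4
  p3 = b.0 ⊢ --b--▸ p4
  p4 = 0 ⊢ (no moves)
Q's transition system — 5 states:
  q0 = b.a.(c.0 + (0 + 0) + a.b.0) ⊢ --b--▸ q1
  q1 = a.(c.0 + (0 + 0) + a.b.0) ⊢ --a--▸ q2
  q2 = c.0 + (0 + 0) + a.b.0 ⊢ --a--▸ q3, --c--▸ q4
  q3 = b.0 ⊢ --b--▸ q4
  q4 = 0 ⊢ (no moves)
Run σ = ⟨bd⟩ on P: start {p0}
  step 1 (b): {p1}
  step 2 (d): {p2}
  P completes σ.
Run σ = ⟨bd⟩ on Q: start {q0}
  step 1 (b): {q1}
  step 2 (d): ∅ (Q stuck)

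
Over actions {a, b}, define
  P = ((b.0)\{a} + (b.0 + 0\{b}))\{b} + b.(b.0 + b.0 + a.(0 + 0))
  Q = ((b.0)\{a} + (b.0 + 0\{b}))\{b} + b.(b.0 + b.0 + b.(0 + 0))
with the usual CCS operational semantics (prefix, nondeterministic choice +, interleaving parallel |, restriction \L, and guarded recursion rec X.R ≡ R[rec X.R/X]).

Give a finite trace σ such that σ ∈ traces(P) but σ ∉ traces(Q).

LTS(P): 4 reachable states
  u0 = ((b.0)\{a} + (b.0 + 0\{b}))\{b} + b.(b.0 + b.0 + a.(0 + 0)) :: -b-> u1
  u1 = b.0 + b.0 + a.(0 + 0) :: -a-> u2, -b-> u3
  u2 = 0 + 0 :: stopped
  u3 = 0 :: stopped
LTS(Q): 4 reachable states
  v0 = ((b.0)\{a} + (b.0 + 0\{b}))\{b} + b.(b.0 + b.0 + b.(0 + 0)) :: -b-> v1
  v1 = b.0 + b.0 + b.(0 + 0) :: -b-> v2, -b-> v3
  v2 = 0 :: stopped
  v3 = 0 + 0 :: stopped
Executing ba from P (initial set {u0}):
  [1] b ⇒ {u1}
  [2] a ⇒ {u2}
  ✓ P
Executing ba from Q (initial set {v0}):
  [1] b ⇒ {v1}
  [2] a ⇒ ∅ (Q stuck)

ba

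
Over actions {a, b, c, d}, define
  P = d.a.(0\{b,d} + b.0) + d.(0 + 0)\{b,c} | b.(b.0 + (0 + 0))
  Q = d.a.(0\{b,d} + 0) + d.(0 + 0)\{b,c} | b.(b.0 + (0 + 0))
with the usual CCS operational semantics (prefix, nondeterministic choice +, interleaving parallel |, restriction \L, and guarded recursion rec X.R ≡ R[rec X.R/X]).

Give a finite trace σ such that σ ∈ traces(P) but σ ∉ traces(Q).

dab

Reachable graph of P (9 states):
  u0 = d.a.(0\{b,d} + b.0) + d.(0 + 0)\{b,c} | b.(b.0 + (0 + 0)) | ··b··> u1, ··d··> u2, ··d··> u3
  u1 = d.(0 + 0)\{b,c} | (b.0 + (0 + 0)) | ··b··> u4, ··d··> u5
  u2 = (0 + 0)\{b,c} | b.(b.0 + (0 + 0)) | ··b··> u5
  u3 = a.(0\{b,d} + b.0) | ··a··> u6
  u4 = d.(0 + 0)\{b,c} | 0 | ··d··> u7
  u5 = (0 + 0)\{b,c} | (b.0 + (0 + 0)) | ··b··> u7
  u6 = 0\{b,d} + b.0 | ··b··> u8
  u7 = (0 + 0)\{b,c} | 0 | (no moves)
  u8 = 0 | (no moves)
Reachable graph of Q (8 states):
  v0 = d.a.(0\{b,d} + 0) + d.(0 + 0)\{b,c} | b.(b.0 + (0 + 0)) | ··b··> v1, ··d··> v2, ··d··> v3
  v1 = d.(0 + 0)\{b,c} | (b.0 + (0 + 0)) | ··b··> v4, ··d··> v5
  v2 = (0 + 0)\{b,c} | b.(b.0 + (0 + 0)) | ··b··> v5
  v3 = a.(0\{b,d} + 0) | ··a··> v6
  v4 = d.(0 + 0)\{b,c} | 0 | ··d··> v7
  v5 = (0 + 0)\{b,c} | (b.0 + (0 + 0)) | ··b··> v7
  v6 = 0\{b,d} + 0 | (no moves)
  v7 = (0 + 0)\{b,c} | 0 | (no moves)
Trace ⟨dab⟩ through P, begin at {u0}:
  [1] d ⇒ {u2, u3}
  [2] a ⇒ {u6}
  [3] b ⇒ {u8}
  — P admits the full trace.
Trace ⟨dab⟩ through Q, begin at {v0}:
  [1] d ⇒ {v2, v3}
  [2] a ⇒ {v6}
  [3] b ⇒ ∅  — Q cannot continue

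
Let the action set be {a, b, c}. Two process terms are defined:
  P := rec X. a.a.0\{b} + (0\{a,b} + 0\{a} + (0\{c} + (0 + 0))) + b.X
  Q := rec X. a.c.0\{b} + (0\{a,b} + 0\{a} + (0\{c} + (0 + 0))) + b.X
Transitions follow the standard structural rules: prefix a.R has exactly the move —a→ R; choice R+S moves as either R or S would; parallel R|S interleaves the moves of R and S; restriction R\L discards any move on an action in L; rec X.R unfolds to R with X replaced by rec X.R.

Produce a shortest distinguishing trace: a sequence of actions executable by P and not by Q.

P's transition system — 3 states:
  p0 = rec X. a.a.0\{b} + (0\{a,b} + 0\{a} + (0\{c} + (0 + 0))) + b.X | —a→ p1, —b→ p0
  p1 = a.0\{b} | —a→ p2
  p2 = 0\{b} | stopped
Q's transition system — 3 states:
  q0 = rec X. a.c.0\{b} + (0\{a,b} + 0\{a} + (0\{c} + (0 + 0))) + b.X | —a→ q1, —b→ q0
  q1 = c.0\{b} | —c→ q2
  q2 = 0\{b} | stopped
Trace ⟨aa⟩ through P, begin at {p0}:
  step 1 (a): {p1}
  step 2 (a): {p2}
  P completes σ.
Trace ⟨aa⟩ through Q, begin at {q0}:
  step 1 (a): {q1}
  step 2 (a): ∅ (Q stuck)

aa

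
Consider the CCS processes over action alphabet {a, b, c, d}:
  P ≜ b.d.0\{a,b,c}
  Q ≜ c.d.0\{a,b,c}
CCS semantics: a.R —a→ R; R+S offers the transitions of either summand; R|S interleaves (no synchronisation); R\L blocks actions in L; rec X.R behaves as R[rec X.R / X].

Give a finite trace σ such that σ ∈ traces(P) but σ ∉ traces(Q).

Reachable graph of P (3 states):
  m0 = b.d.0\{a,b,c} → -b-> m1
  m1 = d.0\{a,b,c} → -d-> m2
  m2 = 0\{a,b,c} → stopped
Reachable graph of Q (3 states):
  n0 = c.d.0\{a,b,c} → -c-> n1
  n1 = d.0\{a,b,c} → -d-> n2
  n2 = 0\{a,b,c} → stopped
Run σ = ⟨b⟩ on P: start {m0}
  step 1 (b): {m1}
  ✓ P
Run σ = ⟨b⟩ on Q: start {n0}
  step 1 (b): ∅ (Q stuck)

b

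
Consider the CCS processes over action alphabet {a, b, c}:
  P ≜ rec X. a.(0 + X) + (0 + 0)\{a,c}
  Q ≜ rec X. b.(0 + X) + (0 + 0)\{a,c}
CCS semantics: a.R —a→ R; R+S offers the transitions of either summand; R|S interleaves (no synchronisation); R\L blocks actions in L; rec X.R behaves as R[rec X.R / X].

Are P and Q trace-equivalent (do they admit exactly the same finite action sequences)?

trace-distinct — witness ⟨a⟩

LTS(P): 2 reachable states
  p0 = rec X. a.(0 + X) + (0 + 0)\{a,c} has moves -a-> p1
  p1 = 0 + (rec X. a.(0 + X) + (0 + 0)\{a,c}) has moves -a-> p1
LTS(Q): 2 reachable states
  q0 = rec X. b.(0 + X) + (0 + 0)\{a,c} has moves -b-> q1
  q1 = 0 + (rec X. b.(0 + X) + (0 + 0)\{a,c}) has moves -b-> q1
Executing a from P (initial set {p0}):
  [1] a ⇒ {p1}
  ✓ P
Executing a from Q (initial set {q0}):
  [1] a ⇒ no successor for Q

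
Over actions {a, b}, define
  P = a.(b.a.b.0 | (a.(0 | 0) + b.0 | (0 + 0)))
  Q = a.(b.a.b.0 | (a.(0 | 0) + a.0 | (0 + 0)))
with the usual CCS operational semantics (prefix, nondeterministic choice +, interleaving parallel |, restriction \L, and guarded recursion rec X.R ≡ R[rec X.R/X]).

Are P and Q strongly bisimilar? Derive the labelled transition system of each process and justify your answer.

Reachable graph of P (13 states):
  u0 = a.(b.a.b.0 | (a.(0 | 0) + b.0 | (0 + 0))) has moves ··a··> u1
  u1 = b.a.b.0 | (a.(0 | 0) + b.0 | (0 + 0)) has moves ··a··> u2, ··b··> u3, ··b··> u4
  u2 = b.a.b.0 | (0 | 0) has moves ··b··> u5
  u3 = a.b.0 | (a.(0 | 0) + b.0 | (0 + 0)) has moves ··a··> u5, ··a··> u6, ··b··> u7
  u4 = b.a.b.0 | (0 | (0 + 0)) has moves ··b··> u7
  u5 = a.b.0 | (0 | 0) has moves ··a··> u8
  u6 = b.0 | (a.(0 | 0) + b.0 | (0 + 0)) has moves ··a··> u8, ··b··> u10, ··b··> u9
  u7 = a.b.0 | (0 | (0 + 0)) has moves ··a··> u10
  u8 = b.0 | (0 | 0) has moves ··b··> u11
  u9 = 0 | (a.(0 | 0) + b.0 | (0 + 0)) has moves ··a··> u11, ··b··> u12
  u10 = b.0 | (0 | (0 + 0)) has moves ··b··> u12
  u11 = 0 | (0 | 0) has moves ∅
  u12 = 0 | (0 | (0 + 0)) has moves ∅
Reachable graph of Q (13 states):
  v0 = a.(b.a.b.0 | (a.(0 | 0) + a.0 | (0 + 0))) has moves ··a··> v1
  v1 = b.a.b.0 | (a.(0 | 0) + a.0 | (0 + 0)) has moves ··a··> v2, ··a··> v3, ··b··> v4
  v2 = b.a.b.0 | (0 | (0 + 0)) has moves ··b··> v5
  v3 = b.a.b.0 | (0 | 0) has moves ··b··> v6
  v4 = a.b.0 | (a.(0 | 0) + a.0 | (0 + 0)) has moves ··a··> v5, ··a··> v6, ··a··> v7
  v5 = a.b.0 | (0 | (0 + 0)) has moves ··a··> v8
  v6 = a.b.0 | (0 | 0) has moves ··a··> v9
  v7 = b.0 | (a.(0 | 0) + a.0 | (0 + 0)) has moves ··a··> v8, ··a··> v9, ··b··> v10
  v8 = b.0 | (0 | (0 + 0)) has moves ··b··> v11
  v9 = b.0 | (0 | 0) has moves ··b··> v12
  v10 = 0 | (a.(0 | 0) + a.0 | (0 + 0)) has moves ··a··> v11, ··a··> v12
  v11 = 0 | (0 | (0 + 0)) has moves ∅
  v12 = 0 | (0 | 0) has moves ∅
Partition-refinement fixed point:
  B0 = {u0}
  B1 = {u1}
  B2 = {u2, u4, v2, v3}
  B3 = {u5, u7, v5, v6}
  B4 = {u10, u8, v8, v9}
  B5 = {u11, u12, v11, v12}
  B6 = {u3}
  B7 = {u6}
  B8 = {u9}
  B9 = {v0}
  B10 = {v1}
  B11 = {v4}
  B12 = {v7}
  B13 = {v10}
u0 ∈ B0, v0 ∈ B9 → different blocks

not bisimilar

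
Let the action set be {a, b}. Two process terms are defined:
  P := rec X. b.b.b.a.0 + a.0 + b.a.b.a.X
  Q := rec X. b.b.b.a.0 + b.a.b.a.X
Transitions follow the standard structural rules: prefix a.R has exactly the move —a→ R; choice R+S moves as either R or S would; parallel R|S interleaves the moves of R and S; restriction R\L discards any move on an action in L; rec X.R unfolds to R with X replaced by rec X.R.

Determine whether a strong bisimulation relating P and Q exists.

P ≁ Q

P's transition system — 8 states:
  s0 = rec X. b.b.b.a.0 + a.0 + b.a.b.a.X ⊢ =a=> s1, =b=> s2, =b=> s3
  s1 = 0 ⊢ stopped
  s2 = a.b.a.(rec X. b.b.b.a.0 + a.0 + b.a.b.a.X) ⊢ =a=> s4
  s3 = b.b.a.0 ⊢ =b=> s5
  s4 = b.a.(rec X. b.b.b.a.0 + a.0 + b.a.b.a.X) ⊢ =b=> s6
  s5 = b.a.0 ⊢ =b=> s7
  s6 = a.(rec X. b.b.b.a.0 + a.0 + b.a.b.a.X) ⊢ =a=> s0
  s7 = a.0 ⊢ =a=> s1
Q's transition system — 8 states:
  t0 = rec X. b.b.b.a.0 + b.a.b.a.X ⊢ =b=> t1, =b=> t2
  t1 = a.b.a.(rec X. b.b.b.a.0 + b.a.b.a.X) ⊢ =a=> t3
  t2 = b.b.a.0 ⊢ =b=> t4
  t3 = b.a.(rec X. b.b.b.a.0 + b.a.b.a.X) ⊢ =b=> t5
  t4 = b.a.0 ⊢ =b=> t6
  t5 = a.(rec X. b.b.b.a.0 + b.a.b.a.X) ⊢ =a=> t0
  t6 = a.0 ⊢ =a=> t7
  t7 = 0 ⊢ stopped
Bisimilarity quotient blocks:
  B0 = {s0}
  B1 = {s1, t7}
  B2 = {s3, t2}
  B3 = {s5, t4}
  B4 = {s7, t6}
  B5 = {s2}
  B6 = {s4}
  B7 = {s6}
  B8 = {t0}
  B9 = {t1}
  B10 = {t3}
  B11 = {t5}
s0 ∈ B0, t0 ∈ B8 → different blocks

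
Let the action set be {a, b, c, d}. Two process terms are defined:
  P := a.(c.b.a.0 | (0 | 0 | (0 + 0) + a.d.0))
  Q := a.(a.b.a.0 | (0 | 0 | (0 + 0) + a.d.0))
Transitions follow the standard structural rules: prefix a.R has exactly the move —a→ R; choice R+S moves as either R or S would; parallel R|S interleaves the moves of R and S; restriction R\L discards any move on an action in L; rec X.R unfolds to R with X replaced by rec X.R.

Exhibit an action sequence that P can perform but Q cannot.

ac

LTS(P): 13 reachable states
  s0 = a.(c.b.a.0 | (0 | 0 | (0 + 0) + a.d.0)) | =a=> s1
  s1 = c.b.a.0 | (0 | 0 | (0 + 0) + a.d.0) | =a=> s2, =c=> s3
  s2 = c.b.a.0 | d.0 | =c=> s4, =d=> s5
  s3 = b.a.0 | (0 | 0 | (0 + 0) + a.d.0) | =a=> s4, =b=> s6
  s4 = b.a.0 | d.0 | =b=> s7, =d=> s8
  s5 = c.b.a.0 | 0 | =c=> s8
  s6 = a.0 | (0 | 0 | (0 + 0) + a.d.0) | =a=> s7, =a=> s9
  s7 = a.0 | d.0 | =a=> s10, =d=> s11
  s8 = b.a.0 | 0 | =b=> s11
  s9 = 0 | (0 | 0 | (0 + 0) + a.d.0) | =a=> s10
  s10 = 0 | d.0 | =d=> s12
  s11 = a.0 | 0 | =a=> s12
  s12 = 0 | 0 | ·
LTS(Q): 13 reachable states
  t0 = a.(a.b.a.0 | (0 | 0 | (0 + 0) + a.d.0)) | =a=> t1
  t1 = a.b.a.0 | (0 | 0 | (0 + 0) + a.d.0) | =a=> t2, =a=> t3
  t2 = a.b.a.0 | d.0 | =a=> t4, =d=> t5
  t3 = b.a.0 | (0 | 0 | (0 + 0) + a.d.0) | =a=> t4, =b=> t6
  t4 = b.a.0 | d.0 | =b=> t7, =d=> t8
  t5 = a.b.a.0 | 0 | =a=> t8
  t6 = a.0 | (0 | 0 | (0 + 0) + a.d.0) | =a=> t7, =a=> t9
  t7 = a.0 | d.0 | =a=> t10, =d=> t11
  t8 = b.a.0 | 0 | =b=> t11
  t9 = 0 | (0 | 0 | (0 + 0) + a.d.0) | =a=> t10
  t10 = 0 | d.0 | =d=> t12
  t11 = a.0 | 0 | =a=> t12
  t12 = 0 | 0 | ·
Trace ⟨ac⟩ through P, begin at {s0}:
  [1] a ⇒ {s1}
  [2] c ⇒ {s3}
  ✓ P
Trace ⟨ac⟩ through Q, begin at {t0}:
  [1] a ⇒ {t1}
  [2] c ⇒ ∅ (Q stuck)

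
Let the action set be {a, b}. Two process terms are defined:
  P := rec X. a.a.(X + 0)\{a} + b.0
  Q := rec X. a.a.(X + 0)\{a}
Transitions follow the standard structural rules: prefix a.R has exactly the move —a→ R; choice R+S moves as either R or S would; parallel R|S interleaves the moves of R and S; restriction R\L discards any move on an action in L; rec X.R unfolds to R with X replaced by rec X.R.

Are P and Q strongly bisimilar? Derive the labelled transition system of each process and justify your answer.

NO

LTS(P): 5 reachable states
  s0 = rec X. a.a.(X + 0)\{a} + b.0 :: --a--▸ s1, --b--▸ s2
  s1 = a.((rec X. a.a.(X + 0)\{a} + b.0) + 0)\{a} :: --a--▸ s3
  s2 = 0 :: deadlocked
  s3 = ((rec X. a.a.(X + 0)\{a} + b.0) + 0)\{a} :: --b--▸ s4
  s4 = 0\{a} :: deadlocked
LTS(Q): 3 reachable states
  t0 = rec X. a.a.(X + 0)\{a} :: --a--▸ t1
  t1 = a.((rec X. a.a.(X + 0)\{a}) + 0)\{a} :: --a--▸ t2
  t2 = ((rec X. a.a.(X + 0)\{a}) + 0)\{a} :: deadlocked
Bisimilarity quotient blocks:
  B0 = {s0}
  B1 = {s2, s4, t2}
  B2 = {s1}
  B3 = {s3}
  B4 = {t0}
  B5 = {t1}
s0 ∈ B0, t0 ∈ B4 → different blocks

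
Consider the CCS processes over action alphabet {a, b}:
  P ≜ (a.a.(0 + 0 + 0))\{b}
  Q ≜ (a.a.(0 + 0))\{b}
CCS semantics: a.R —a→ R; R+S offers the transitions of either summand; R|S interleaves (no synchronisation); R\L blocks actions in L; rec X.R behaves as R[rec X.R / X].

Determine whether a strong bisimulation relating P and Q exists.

Reachable graph of P (3 states):
  s0 = (a.a.(0 + 0 + 0))\{b} | =a=> s1
  s1 = (a.(0 + 0 + 0))\{b} | =a=> s2
  s2 = (0 + 0 + 0)\{b} | ∅
Reachable graph of Q (3 states):
  t0 = (a.a.(0 + 0))\{b} | =a=> t1
  t1 = (a.(0 + 0))\{b} | =a=> t2
  t2 = (0 + 0)\{b} | ∅
Partition-refinement fixed point:
  B0 = {s0, t0}
  B1 = {s1, t1}
  B2 = {s2, t2}
s0 ∈ B0, t0 ∈ B0 → same block

YES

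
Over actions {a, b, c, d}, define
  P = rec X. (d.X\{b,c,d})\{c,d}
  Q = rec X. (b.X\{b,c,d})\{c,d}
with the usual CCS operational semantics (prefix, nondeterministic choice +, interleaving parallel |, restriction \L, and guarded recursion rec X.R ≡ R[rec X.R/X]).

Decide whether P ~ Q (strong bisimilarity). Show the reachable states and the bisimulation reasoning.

Reachable graph of P (1 states):
  p0 = rec X. (d.X\{b,c,d})\{c,d} ⊢ ∅
Reachable graph of Q (2 states):
  q0 = rec X. (b.X\{b,c,d})\{c,d} ⊢ =b=> q1
  q1 = (rec X. (b.X\{b,c,d})\{c,d})\{b,c,d}\{c,d} ⊢ ∅
Partition-refinement fixed point:
  B0 = {p0, q1}
  B1 = {q0}
p0 ∈ B0, q0 ∈ B1 → different blocks

NO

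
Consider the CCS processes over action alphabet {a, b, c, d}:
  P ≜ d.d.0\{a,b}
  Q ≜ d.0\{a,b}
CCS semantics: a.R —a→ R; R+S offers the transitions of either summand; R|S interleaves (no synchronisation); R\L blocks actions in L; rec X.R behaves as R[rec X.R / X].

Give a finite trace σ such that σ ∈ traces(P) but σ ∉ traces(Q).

LTS(P): 3 reachable states
  u0 = d.d.0\{a,b} → ··d··> u1
  u1 = d.0\{a,b} → ··d··> u2
  u2 = 0\{a,b} → (no moves)
LTS(Q): 2 reachable states
  v0 = d.0\{a,b} → ··d··> v1
  v1 = 0\{a,b} → (no moves)
Executing dd from P (initial set {u0}):
  [1] d ⇒ {u1}
  [2] d ⇒ {u2}
  ✓ P
Executing dd from Q (initial set {v0}):
  [1] d ⇒ {v1}
  [2] d ⇒ no successor for Q

dd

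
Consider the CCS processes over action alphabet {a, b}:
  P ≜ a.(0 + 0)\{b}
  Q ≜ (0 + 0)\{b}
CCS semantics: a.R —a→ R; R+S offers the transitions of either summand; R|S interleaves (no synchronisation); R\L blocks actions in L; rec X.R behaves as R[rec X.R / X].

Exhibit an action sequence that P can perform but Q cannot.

a

Reachable graph of P (2 states):
  p0 = a.(0 + 0)\{b} has moves --a--▸ p1
  p1 = (0 + 0)\{b} has moves (no moves)
Reachable graph of Q (1 states):
  q0 = (0 + 0)\{b} has moves (no moves)
Run σ = ⟨a⟩ on P: start {p0}
  [1] a ⇒ {p1}
  — P admits the full trace.
Run σ = ⟨a⟩ on Q: start {q0}
  [1] a ⇒ no successor for Q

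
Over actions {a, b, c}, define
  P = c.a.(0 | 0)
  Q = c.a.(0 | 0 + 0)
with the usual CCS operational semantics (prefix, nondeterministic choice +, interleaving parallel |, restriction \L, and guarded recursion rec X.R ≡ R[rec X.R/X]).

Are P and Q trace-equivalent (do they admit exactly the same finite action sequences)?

trace-equivalent

Reachable graph of P (3 states):
  u0 = c.a.(0 | 0) → —c→ u1
  u1 = a.(0 | 0) → —a→ u2
  u2 = 0 | 0 → stopped
Reachable graph of Q (3 states):
  v0 = c.a.(0 | 0 + 0) → —c→ v1
  v1 = a.(0 | 0 + 0) → —a→ v2
  v2 = 0 | 0 + 0 → stopped
Bisimilarity quotient blocks:
  B0 = {u0, v0}
  B1 = {u1, v1}
  B2 = {u2, v2}
u0 ∈ B0, v0 ∈ B0 → same block
Bisimilar ⇒ trace-equivalent.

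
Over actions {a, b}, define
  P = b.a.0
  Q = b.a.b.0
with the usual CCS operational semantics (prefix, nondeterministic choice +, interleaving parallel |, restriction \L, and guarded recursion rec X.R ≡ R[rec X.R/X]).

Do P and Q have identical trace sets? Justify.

LTS(P): 3 reachable states
  u0 = b.a.0 has moves —b→ u1
  u1 = a.0 has moves —a→ u2
  u2 = 0 has moves deadlocked
LTS(Q): 4 reachable states
  v0 = b.a.b.0 has moves —b→ v1
  v1 = a.b.0 has moves —a→ v2
  v2 = b.0 has moves —b→ v3
  v3 = 0 has moves deadlocked
Run σ = ⟨bab⟩ on Q: start {v0}
  [1] b ⇒ {v1}
  [2] a ⇒ {v2}
  [3] b ⇒ {v3}
  Q completes σ.
Run σ = ⟨bab⟩ on P: start {u0}
  [1] b ⇒ {u1}
  [2] a ⇒ {u2}
  [3] b ⇒ ∅ (P stuck)

traces(P) ≠ traces(Q) — witness ⟨bab⟩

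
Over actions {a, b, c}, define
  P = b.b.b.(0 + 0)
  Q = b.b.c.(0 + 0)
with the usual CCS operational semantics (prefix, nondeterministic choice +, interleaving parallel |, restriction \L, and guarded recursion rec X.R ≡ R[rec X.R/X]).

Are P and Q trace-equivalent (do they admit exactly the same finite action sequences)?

traces(P) ≠ traces(Q) — witness ⟨bbb⟩

Reachable graph of P (4 states):
  p0 = b.b.b.(0 + 0) → -b-> p1
  p1 = b.b.(0 + 0) → -b-> p2
  p2 = b.(0 + 0) → -b-> p3
  p3 = 0 + 0 → deadlocked
Reachable graph of Q (4 states):
  q0 = b.b.c.(0 + 0) → -b-> q1
  q1 = b.c.(0 + 0) → -b-> q2
  q2 = c.(0 + 0) → -c-> q3
  q3 = 0 + 0 → deadlocked
Run σ = ⟨bbb⟩ on P: start {p0}
  step 1 (b): {p1}
  step 2 (b): {p2}
  step 3 (b): {p3}
  ✓ P
Run σ = ⟨bbb⟩ on Q: start {q0}
  step 1 (b): {q1}
  step 2 (b): {q2}
  step 3 (b): ∅  — Q cannot continue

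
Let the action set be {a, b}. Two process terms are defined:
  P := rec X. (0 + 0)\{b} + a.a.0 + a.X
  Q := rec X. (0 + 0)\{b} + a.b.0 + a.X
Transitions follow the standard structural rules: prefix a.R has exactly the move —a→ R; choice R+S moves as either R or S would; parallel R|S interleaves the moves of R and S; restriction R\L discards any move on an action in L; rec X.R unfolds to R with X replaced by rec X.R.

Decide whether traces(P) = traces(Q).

traces(P) ≠ traces(Q) — witness ⟨ab⟩

LTS(P): 3 reachable states
  s0 = rec X. (0 + 0)\{b} + a.a.0 + a.X ⊢ --a--▸ s0, --a--▸ s1
  s1 = a.0 ⊢ --a--▸ s2
  s2 = 0 ⊢ stopped
LTS(Q): 3 reachable states
  t0 = rec X. (0 + 0)\{b} + a.b.0 + a.X ⊢ --a--▸ t0, --a--▸ t1
  t1 = b.0 ⊢ --b--▸ t2
  t2 = 0 ⊢ stopped
Executing ab from Q (initial set {t0}):
  step 1 (a): {t0, t1}
  step 2 (b): {t2}
  Q completes σ.
Executing ab from P (initial set {s0}):
  step 1 (a): {s0, s1}
  step 2 (b): ∅  — P cannot continue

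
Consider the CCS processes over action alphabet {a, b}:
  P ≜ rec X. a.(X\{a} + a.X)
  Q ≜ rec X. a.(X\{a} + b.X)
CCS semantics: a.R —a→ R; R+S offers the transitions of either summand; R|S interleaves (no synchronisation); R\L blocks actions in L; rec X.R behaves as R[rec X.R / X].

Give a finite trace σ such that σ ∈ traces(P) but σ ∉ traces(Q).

aa

Reachable graph of P (2 states):
  p0 = rec X. a.(X\{a} + a.X) ⊢ —a→ p1
  p1 = (rec X. a.(X\{a} + a.X))\{a} + a.(rec X. a.(X\{a} + a.X)) ⊢ —a→ p0
Reachable graph of Q (2 states):
  q0 = rec X. a.(X\{a} + b.X) ⊢ —a→ q1
  q1 = (rec X. a.(X\{a} + b.X))\{a} + b.(rec X. a.(X\{a} + b.X)) ⊢ —b→ q0
Run σ = ⟨aa⟩ on P: start {p0}
  step 1 (a): {p1}
  step 2 (a): {p0}
  ✓ P
Run σ = ⟨aa⟩ on Q: start {q0}
  step 1 (a): {q1}
  step 2 (a): ∅ (Q stuck)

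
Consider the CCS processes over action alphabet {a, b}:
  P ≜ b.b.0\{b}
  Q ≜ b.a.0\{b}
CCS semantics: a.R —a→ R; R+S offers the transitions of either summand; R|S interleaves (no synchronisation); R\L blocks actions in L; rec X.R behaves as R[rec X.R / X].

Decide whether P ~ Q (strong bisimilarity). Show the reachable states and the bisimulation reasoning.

Reachable graph of P (3 states):
  m0 = b.b.0\{b} | =b=> m1
  m1 = b.0\{b} | =b=> m2
  m2 = 0\{b} | deadlocked
Reachable graph of Q (3 states):
  n0 = b.a.0\{b} | =b=> n1
  n1 = a.0\{b} | =a=> n2
  n2 = 0\{b} | deadlocked
Partition-refinement fixed point:
  B0 = {m0}
  B1 = {m1}
  B2 = {m2, n2}
  B3 = {n0}
  B4 = {n1}
m0 ∈ B0, n0 ∈ B3 → different blocks

not bisimilar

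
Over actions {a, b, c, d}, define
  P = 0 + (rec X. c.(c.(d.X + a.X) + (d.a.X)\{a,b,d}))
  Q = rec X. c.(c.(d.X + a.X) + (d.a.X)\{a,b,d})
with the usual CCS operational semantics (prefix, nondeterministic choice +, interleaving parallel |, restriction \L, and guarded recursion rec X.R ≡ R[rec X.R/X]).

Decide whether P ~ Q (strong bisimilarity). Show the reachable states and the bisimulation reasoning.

P's transition system — 4 states:
  s0 = 0 + (rec X. c.(c.(d.X + a.X) + (d.a.X)\{a,b,d})) → =c=> s1
  s1 = c.(d.(rec X. c.(c.(d.X + a.X) + (d.a.X)\{a,b,d})) + a.(rec X. c.(c.(d.X + a.X) + (d.a.X)\{a,b,d}))) + (d.a.(rec X. c.(c.(d.X + a.X) + (d.a.X)\{a,b,d})))\{a,b,d} → =c=> s2
  s2 = d.(rec X. c.(c.(d.X + a.X) + (d.a.X)\{a,b,d})) + a.(rec X. c.(c.(d.X + a.X) + (d.a.X)\{a,b,d})) → =a=> s3, =d=> s3
  s3 = rec X. c.(c.(d.X + a.X) + (d.a.X)\{a,b,d}) → =c=> s1
Q's transition system — 3 states:
  t0 = rec X. c.(c.(d.X + a.X) + (d.a.X)\{a,b,d}) → =c=> t1
  t1 = c.(d.(rec X. c.(c.(d.X + a.X) + (d.a.X)\{a,b,d})) + a.(rec X. c.(c.(d.X + a.X) + (d.a.X)\{a,b,d}))) + (d.a.(rec X. c.(c.(d.X + a.X) + (d.a.X)\{a,b,d})))\{a,b,d} → =c=> t2
  t2 = d.(rec X. c.(c.(d.X + a.X) + (d.a.X)\{a,b,d})) + a.(rec X. c.(c.(d.X + a.X) + (d.a.X)\{a,b,d})) → =a=> t0, =d=> t0
Partition-refinement fixed point:
  B0 = {s0, s3, t0}
  B1 = {s1, t1}
  B2 = {s2, t2}
s0 ∈ B0, t0 ∈ B0 → same block

YES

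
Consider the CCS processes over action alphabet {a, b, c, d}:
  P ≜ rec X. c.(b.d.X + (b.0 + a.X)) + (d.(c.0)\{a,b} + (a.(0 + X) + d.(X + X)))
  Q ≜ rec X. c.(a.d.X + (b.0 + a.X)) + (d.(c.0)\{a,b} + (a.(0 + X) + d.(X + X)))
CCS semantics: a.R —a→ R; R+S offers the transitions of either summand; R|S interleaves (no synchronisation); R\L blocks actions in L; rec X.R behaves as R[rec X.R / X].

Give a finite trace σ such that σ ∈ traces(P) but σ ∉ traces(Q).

P's transition system — 8 states:
  m0 = rec X. c.(b.d.X + (b.0 + a.X)) + (d.(c.0)\{a,b} + (a.(0 + X) + d.(X + X))) :: —a→ m1, —c→ m2, —d→ m3, —d→ m4
  m1 = 0 + (rec X. c.(b.d.X + (b.0 + a.X)) + (d.(c.0)\{a,b} + (a.(0 + X) + d.(X + X)))) :: —a→ m1, —c→ m2, —d→ m3, —d→ m4
  m2 = b.d.(rec X. c.(b.d.X + (b.0 + a.X)) + (d.(c.0)\{a,b} + (a.(0 + X) + d.(X + X)))) + (b.0 + a.(rec X. c.(b.d.X + (b.0 + a.X)) + (d.(c.0)\{a,b} + (a.(0 + X) + d.(X + X))))) :: —a→ m0, —b→ m5, —b→ m6
  m3 = (c.0)\{a,b} :: —c→ m7
  m4 = (rec X. c.(b.d.X + (b.0 + a.X)) + (d.(c.0)\{a,b} + (a.(0 + X) + d.(X + X)))) + (rec X. c.(b.d.X + (b.0 + a.X)) + (d.(c.0)\{a,b} + (a.(0 + X) + d.(X + X)))) :: —a→ m1, —c→ m2, —d→ m3, —d→ m4
  m5 = 0 :: stopped
  m6 = d.(rec X. c.(b.d.X + (b.0 + a.X)) + (d.(c.0)\{a,b} + (a.(0 + X) + d.(X + X)))) :: —d→ m0
  m7 = 0\{a,b} :: stopped
Q's transition system — 8 states:
  n0 = rec X. c.(a.d.X + (b.0 + a.X)) + (d.(c.0)\{a,b} + (a.(0 + X) + d.(X + X))) :: —a→ n1, —c→ n2, —d→ n3, —d→ n4
  n1 = 0 + (rec X. c.(a.d.X + (b.0 + a.X)) + (d.(c.0)\{a,b} + (a.(0 + X) + d.(X + X)))) :: —a→ n1, —c→ n2, —d→ n3, —d→ n4
  n2 = a.d.(rec X. c.(a.d.X + (b.0 + a.X)) + (d.(c.0)\{a,b} + (a.(0 + X) + d.(X + X)))) + (b.0 + a.(rec X. c.(a.d.X + (b.0 + a.X)) + (d.(c.0)\{a,b} + (a.(0 + X) + d.(X + X))))) :: —a→ n0, —a→ n5, —b→ n6
  n3 = (c.0)\{a,b} :: —c→ n7
  n4 = (rec X. c.(a.d.X + (b.0 + a.X)) + (d.(c.0)\{a,b} + (a.(0 + X) + d.(X + X)))) + (rec X. c.(a.d.X + (b.0 + a.X)) + (d.(c.0)\{a,b} + (a.(0 + X) + d.(X + X)))) :: —a→ n1, —c→ n2, —d→ n3, —d→ n4
  n5 = d.(rec X. c.(a.d.X + (b.0 + a.X)) + (d.(c.0)\{a,b} + (a.(0 + X) + d.(X + X)))) :: —d→ n0
  n6 = 0 :: stopped
  n7 = 0\{a,b} :: stopped
Trace ⟨cbd⟩ through P, begin at {m0}:
  [1] c ⇒ {m2}
  [2] b ⇒ {m5, m6}
  [3] d ⇒ {m0}
  P completes σ.
Trace ⟨cbd⟩ through Q, begin at {n0}:
  [1] c ⇒ {n2}
  [2] b ⇒ {n6}
  [3] d ⇒ ∅  — Q cannot continue

cbd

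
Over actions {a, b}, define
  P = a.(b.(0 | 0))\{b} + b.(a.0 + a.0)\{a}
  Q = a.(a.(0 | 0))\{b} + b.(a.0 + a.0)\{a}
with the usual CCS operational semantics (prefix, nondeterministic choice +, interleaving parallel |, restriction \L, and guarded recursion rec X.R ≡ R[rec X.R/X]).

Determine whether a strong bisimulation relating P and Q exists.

P ≁ Q

Reachable graph of P (3 states):
  p0 = a.(b.(0 | 0))\{b} + b.(a.0 + a.0)\{a} :: --a--▸ p1, --b--▸ p2
  p1 = (b.(0 | 0))\{b} :: ·
  p2 = (a.0 + a.0)\{a} :: ·
Reachable graph of Q (4 states):
  q0 = a.(a.(0 | 0))\{b} + b.(a.0 + a.0)\{a} :: --a--▸ q1, --b--▸ q2
  q1 = (a.(0 | 0))\{b} :: --a--▸ q3
  q2 = (a.0 + a.0)\{a} :: ·
  q3 = (0 | 0)\{b} :: ·
Partition-refinement fixed point:
  B0 = {p0}
  B1 = {p1, p2, q2, q3}
  B2 = {q0}
  B3 = {q1}
p0 ∈ B0, q0 ∈ B2 → different blocks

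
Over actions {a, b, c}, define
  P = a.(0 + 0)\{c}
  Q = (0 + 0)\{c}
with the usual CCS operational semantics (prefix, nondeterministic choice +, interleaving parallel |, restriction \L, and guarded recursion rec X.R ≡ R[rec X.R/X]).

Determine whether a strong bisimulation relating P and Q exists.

LTS(P): 2 reachable states
  s0 = a.(0 + 0)\{c} | —a→ s1
  s1 = (0 + 0)\{c} | stopped
LTS(Q): 1 reachable states
  t0 = (0 + 0)\{c} | stopped
Partition-refinement fixed point:
  B0 = {s0}
  B1 = {s1, t0}
s0 ∈ B0, t0 ∈ B1 → different blocks

P ≁ Q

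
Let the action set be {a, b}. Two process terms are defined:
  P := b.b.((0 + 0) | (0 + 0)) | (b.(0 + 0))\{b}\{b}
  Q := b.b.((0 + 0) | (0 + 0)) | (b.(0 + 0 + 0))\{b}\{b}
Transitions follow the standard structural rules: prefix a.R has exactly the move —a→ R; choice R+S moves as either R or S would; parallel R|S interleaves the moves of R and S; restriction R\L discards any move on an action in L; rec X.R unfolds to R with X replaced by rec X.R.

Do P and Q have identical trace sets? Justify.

trace-equivalent

P's transition system — 3 states:
  p0 = b.b.((0 + 0) | (0 + 0)) | (b.(0 + 0))\{b}\{b} | -b-> p1
  p1 = b.((0 + 0) | (0 + 0)) | (b.(0 + 0))\{b}\{b} | -b-> p2
  p2 = (0 + 0) | (0 + 0) | (b.(0 + 0))\{b}\{b} | ·
Q's transition system — 3 states:
  q0 = b.b.((0 + 0) | (0 + 0)) | (b.(0 + 0 + 0))\{b}\{b} | -b-> q1
  q1 = b.((0 + 0) | (0 + 0)) | (b.(0 + 0 + 0))\{b}\{b} | -b-> q2
  q2 = (0 + 0) | (0 + 0) | (b.(0 + 0 + 0))\{b}\{b} | ·
Partition-refinement fixed point:
  B0 = {p0, q0}
  B1 = {p1, q1}
  B2 = {p2, q2}
p0 ∈ B0, q0 ∈ B0 → same block
Bisimilar ⇒ trace-equivalent.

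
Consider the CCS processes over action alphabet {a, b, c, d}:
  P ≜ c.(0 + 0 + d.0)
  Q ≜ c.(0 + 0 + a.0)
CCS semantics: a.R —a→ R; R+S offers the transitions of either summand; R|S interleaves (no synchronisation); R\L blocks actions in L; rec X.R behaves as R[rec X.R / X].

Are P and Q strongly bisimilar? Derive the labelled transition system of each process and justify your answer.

P ≁ Q

P's transition system — 3 states:
  u0 = c.(0 + 0 + d.0) :: =c=> u1
  u1 = 0 + 0 + d.0 :: =d=> u2
  u2 = 0 :: ·
Q's transition system — 3 states:
  v0 = c.(0 + 0 + a.0) :: =c=> v1
  v1 = 0 + 0 + a.0 :: =a=> v2
  v2 = 0 :: ·
Coarsest stable partition (strong bisimilarity classes):
  B0 = {u0}
  B1 = {u1}
  B2 = {u2, v2}
  B3 = {v0}
  B4 = {v1}
u0 ∈ B0, v0 ∈ B3 → different blocks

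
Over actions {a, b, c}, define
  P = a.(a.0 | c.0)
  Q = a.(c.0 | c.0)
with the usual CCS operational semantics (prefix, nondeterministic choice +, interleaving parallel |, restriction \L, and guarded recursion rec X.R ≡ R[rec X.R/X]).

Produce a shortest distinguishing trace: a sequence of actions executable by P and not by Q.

aa

Reachable graph of P (5 states):
  p0 = a.(a.0 | c.0) has moves -a-> p1
  p1 = a.0 | c.0 has moves -a-> p2, -c-> p3
  p2 = 0 | c.0 has moves -c-> p4
  p3 = a.0 | 0 has moves -a-> p4
  p4 = 0 | 0 has moves ·
Reachable graph of Q (5 states):
  q0 = a.(c.0 | c.0) has moves -a-> q1
  q1 = c.0 | c.0 has moves -c-> q2, -c-> q3
  q2 = 0 | c.0 has moves -c-> q4
  q3 = c.0 | 0 has moves -c-> q4
  q4 = 0 | 0 has moves ·
Executing aa from P (initial set {p0}):
  [1] a ⇒ {p1}
  [2] a ⇒ {p2}
  — P admits the full trace.
Executing aa from Q (initial set {q0}):
  [1] a ⇒ {q1}
  [2] a ⇒ ∅ (Q stuck)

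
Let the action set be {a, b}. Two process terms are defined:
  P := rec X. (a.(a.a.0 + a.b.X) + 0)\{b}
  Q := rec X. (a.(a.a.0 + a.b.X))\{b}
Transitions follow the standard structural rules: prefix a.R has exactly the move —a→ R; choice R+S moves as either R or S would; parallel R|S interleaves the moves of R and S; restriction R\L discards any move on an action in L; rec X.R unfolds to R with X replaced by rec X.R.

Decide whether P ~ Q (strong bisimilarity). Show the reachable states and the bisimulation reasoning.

Reachable graph of P (5 states):
  s0 = rec X. (a.(a.a.0 + a.b.X) + 0)\{b} ⊢ —a→ s1
  s1 = (a.a.0 + a.b.(rec X. (a.(a.a.0 + a.b.X) + 0)\{b}))\{b} ⊢ —a→ s2, —a→ s3
  s2 = (a.0)\{b} ⊢ —a→ s4
  s3 = (b.(rec X. (a.(a.a.0 + a.b.X) + 0)\{b}))\{b} ⊢ stopped
  s4 = 0\{b} ⊢ stopped
Reachable graph of Q (5 states):
  t0 = rec X. (a.(a.a.0 + a.b.X))\{b} ⊢ —a→ t1
  t1 = (a.a.0 + a.b.(rec X. (a.(a.a.0 + a.b.X))\{b}))\{b} ⊢ —a→ t2, —a→ t3
  t2 = (a.0)\{b} ⊢ —a→ t4
  t3 = (b.(rec X. (a.(a.a.0 + a.b.X))\{b}))\{b} ⊢ stopped
  t4 = 0\{b} ⊢ stopped
Partition-refinement fixed point:
  B0 = {s0, t0}
  B1 = {s1, t1}
  B2 = {s2, t2}
  B3 = {s3, s4, t3, t4}
s0 ∈ B0, t0 ∈ B0 → same block

P ~ Q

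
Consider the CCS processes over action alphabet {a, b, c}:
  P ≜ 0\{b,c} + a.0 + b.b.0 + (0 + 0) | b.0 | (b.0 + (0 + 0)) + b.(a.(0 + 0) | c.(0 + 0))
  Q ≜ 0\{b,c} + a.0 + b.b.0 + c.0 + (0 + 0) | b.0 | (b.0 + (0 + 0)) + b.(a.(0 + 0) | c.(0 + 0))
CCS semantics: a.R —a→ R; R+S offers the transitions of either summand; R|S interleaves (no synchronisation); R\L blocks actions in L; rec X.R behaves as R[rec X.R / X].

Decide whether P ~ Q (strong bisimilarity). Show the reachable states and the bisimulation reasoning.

LTS(P): 10 reachable states
  s0 = 0\{b,c} + a.0 + b.b.0 + (0 + 0) | b.0 | (b.0 + (0 + 0)) + b.(a.(0 + 0) | c.(0 + 0)) → =a=> s1, =b=> s2, =b=> s3, =b=> s4, =b=> s5
  s1 = 0 → ∅
  s2 = (0 + 0) | 0 | (b.0 + (0 + 0)) → =b=> s6
  s3 = (0 + 0) | b.0 | 0 → =b=> s6
  s4 = a.(0 + 0) | c.(0 + 0) → =a=> s7, =c=> s8
  s5 = b.0 → =b=> s1
  s6 = (0 + 0) | 0 | 0 → ∅
  s7 = (0 + 0) | c.(0 + 0) → =c=> s9
  s8 = a.(0 + 0) | (0 + 0) → =a=> s9
  s9 = (0 + 0) | (0 + 0) → ∅
LTS(Q): 10 reachable states
  t0 = 0\{b,c} + a.0 + b.b.0 + c.0 + (0 + 0) | b.0 | (b.0 + (0 + 0)) + b.(a.(0 + 0) | c.(0 + 0)) → =a=> t1, =b=> t2, =b=> t3, =b=> t4, =b=> t5, =c=> t1
  t1 = 0 → ∅
  t2 = (0 + 0) | 0 | (b.0 + (0 + 0)) → =b=> t6
  t3 = (0 + 0) | b.0 | 0 → =b=> t6
  t4 = a.(0 + 0) | c.(0 + 0) → =a=> t7, =c=> t8
  t5 = b.0 → =b=> t1
  t6 = (0 + 0) | 0 | 0 → ∅
  t7 = (0 + 0) | c.(0 + 0) → =c=> t9
  t8 = a.(0 + 0) | (0 + 0) → =a=> t9
  t9 = (0 + 0) | (0 + 0) → ∅
Partition-refinement fixed point:
  B0 = {s0}
  B1 = {s1, s6, s9, t1, t6, t9}
  B2 = {s2, s3, s5, t2, t3, t5}
  B3 = {s4, t4}
  B4 = {s7, t7}
  B5 = {s8, t8}
  B6 = {t0}
s0 ∈ B0, t0 ∈ B6 → different blocks

P ≁ Q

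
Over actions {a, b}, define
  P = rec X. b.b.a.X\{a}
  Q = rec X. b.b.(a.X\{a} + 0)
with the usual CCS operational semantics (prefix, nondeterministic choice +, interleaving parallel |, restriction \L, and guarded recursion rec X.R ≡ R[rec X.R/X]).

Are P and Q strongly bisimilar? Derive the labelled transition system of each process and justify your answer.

YES

LTS(P): 6 reachable states
  m0 = rec X. b.b.a.X\{a} has moves =b=> m1
  m1 = b.a.(rec X. b.b.a.X\{a})\{a} has moves =b=> m2
  m2 = a.(rec X. b.b.a.X\{a})\{a} has moves =a=> m3
  m3 = (rec X. b.b.a.X\{a})\{a} has moves =b=> m4
  m4 = (b.a.(rec X. b.b.a.X\{a})\{a})\{a} has moves =b=> m5
  m5 = (a.(rec X. b.b.a.X\{a})\{a})\{a} has moves ∅
LTS(Q): 6 reachable states
  n0 = rec X. b.b.(a.X\{a} + 0) has moves =b=> n1
  n1 = b.(a.(rec X. b.b.(a.X\{a} + 0))\{a} + 0) has moves =b=> n2
  n2 = a.(rec X. b.b.(a.X\{a} + 0))\{a} + 0 has moves =a=> n3
  n3 = (rec X. b.b.(a.X\{a} + 0))\{a} has moves =b=> n4
  n4 = (b.(a.(rec X. b.b.(a.X\{a} + 0))\{a} + 0))\{a} has moves =b=> n5
  n5 = (a.(rec X. b.b.(a.X\{a} + 0))\{a} + 0)\{a} has moves ∅
Coarsest stable partition (strong bisimilarity classes):
  B0 = {m0, n0}
  B1 = {m1, n1}
  B2 = {m2, n2}
  B3 = {m3, n3}
  B4 = {m4, n4}
  B5 = {m5, n5}
m0 ∈ B0, n0 ∈ B0 → same block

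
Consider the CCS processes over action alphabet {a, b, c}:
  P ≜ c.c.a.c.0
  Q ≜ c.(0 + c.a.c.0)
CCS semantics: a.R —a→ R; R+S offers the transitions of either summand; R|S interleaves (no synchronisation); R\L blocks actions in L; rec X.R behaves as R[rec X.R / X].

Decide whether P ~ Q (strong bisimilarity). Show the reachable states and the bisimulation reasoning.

YES

LTS(P): 5 reachable states
  p0 = c.c.a.c.0 | —c→ p1
  p1 = c.a.c.0 | —c→ p2
  p2 = a.c.0 | —a→ p3
  p3 = c.0 | —c→ p4
  p4 = 0 | ·
LTS(Q): 5 reachable states
  q0 = c.(0 + c.a.c.0) | —c→ q1
  q1 = 0 + c.a.c.0 | —c→ q2
  q2 = a.c.0 | —a→ q3
  q3 = c.0 | —c→ q4
  q4 = 0 | ·
Coarsest stable partition (strong bisimilarity classes):
  B0 = {p0, q0}
  B1 = {p1, q1}
  B2 = {p2, q2}
  B3 = {p3, q3}
  B4 = {p4, q4}
p0 ∈ B0, q0 ∈ B0 → same block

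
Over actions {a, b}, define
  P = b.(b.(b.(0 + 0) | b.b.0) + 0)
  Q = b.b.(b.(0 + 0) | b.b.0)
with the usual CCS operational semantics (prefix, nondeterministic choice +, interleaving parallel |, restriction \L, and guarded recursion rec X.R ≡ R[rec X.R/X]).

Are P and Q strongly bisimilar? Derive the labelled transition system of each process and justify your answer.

YES

LTS(P): 8 reachable states
  p0 = b.(b.(b.(0 + 0) | b.b.0) + 0) ⊢ —b→ p1
  p1 = b.(b.(0 + 0) | b.b.0) + 0 ⊢ —b→ p2
  p2 = b.(0 + 0) | b.b.0 ⊢ —b→ p3, —b→ p4
  p3 = (0 + 0) | b.b.0 ⊢ —b→ p5
  p4 = b.(0 + 0) | b.0 ⊢ —b→ p5, —b→ p6
  p5 = (0 + 0) | b.0 ⊢ —b→ p7
  p6 = b.(0 + 0) | 0 ⊢ —b→ p7
  p7 = (0 + 0) | 0 ⊢ (no moves)
LTS(Q): 8 reachable states
  q0 = b.b.(b.(0 + 0) | b.b.0) ⊢ —b→ q1
  q1 = b.(b.(0 + 0) | b.b.0) ⊢ —b→ q2
  q2 = b.(0 + 0) | b.b.0 ⊢ —b→ q3, —b→ q4
  q3 = (0 + 0) | b.b.0 ⊢ —b→ q5
  q4 = b.(0 + 0) | b.0 ⊢ —b→ q5, —b→ q6
  q5 = (0 + 0) | b.0 ⊢ —b→ q7
  q6 = b.(0 + 0) | 0 ⊢ —b→ q7
  q7 = (0 + 0) | 0 ⊢ (no moves)
Coarsest stable partition (strong bisimilarity classes):
  B0 = {p0, q0}
  B1 = {p1, q1}
  B2 = {p2, q2}
  B3 = {p3, p4, q3, q4}
  B4 = {p5, p6, q5, q6}
  B5 = {p7, q7}
p0 ∈ B0, q0 ∈ B0 → same block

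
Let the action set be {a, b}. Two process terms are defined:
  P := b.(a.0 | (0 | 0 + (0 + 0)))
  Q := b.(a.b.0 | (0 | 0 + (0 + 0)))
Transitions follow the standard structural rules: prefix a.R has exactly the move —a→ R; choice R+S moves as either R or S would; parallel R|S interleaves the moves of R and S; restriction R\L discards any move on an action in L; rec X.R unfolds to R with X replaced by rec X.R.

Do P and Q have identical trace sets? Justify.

LTS(P): 3 reachable states
  u0 = b.(a.0 | (0 | 0 + (0 + 0))) has moves ··b··> u1
  u1 = a.0 | (0 | 0 + (0 + 0)) has moves ··a··> u2
  u2 = 0 | (0 | 0 + (0 + 0)) has moves deadlocked
LTS(Q): 4 reachable states
  v0 = b.(a.b.0 | (0 | 0 + (0 + 0))) has moves ··b··> v1
  v1 = a.b.0 | (0 | 0 + (0 + 0)) has moves ··a··> v2
  v2 = b.0 | (0 | 0 + (0 + 0)) has moves ··b··> v3
  v3 = 0 | (0 | 0 + (0 + 0)) has moves deadlocked
Run σ = ⟨bab⟩ on Q: start {v0}
  [1] b ⇒ {v1}
  [2] a ⇒ {v2}
  [3] b ⇒ {v3}
  Q completes σ.
Run σ = ⟨bab⟩ on P: start {u0}
  [1] b ⇒ {u1}
  [2] a ⇒ {u2}
  [3] b ⇒ ∅  — P cannot continue

NO — witness ⟨bab⟩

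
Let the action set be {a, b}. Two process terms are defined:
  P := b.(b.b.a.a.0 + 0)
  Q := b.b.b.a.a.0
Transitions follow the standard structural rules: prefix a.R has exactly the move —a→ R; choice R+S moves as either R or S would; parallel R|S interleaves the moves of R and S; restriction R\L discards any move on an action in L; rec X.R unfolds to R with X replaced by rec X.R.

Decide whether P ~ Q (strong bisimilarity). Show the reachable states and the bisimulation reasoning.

YES

Reachable graph of P (6 states):
  u0 = b.(b.b.a.a.0 + 0) ⊢ ··b··> u1
  u1 = b.b.a.a.0 + 0 ⊢ ··b··> u2
  u2 = b.a.a.0 ⊢ ··b··> u3
  u3 = a.a.0 ⊢ ··a··> u4
  u4 = a.0 ⊢ ··a··> u5
  u5 = 0 ⊢ stopped
Reachable graph of Q (6 states):
  v0 = b.b.b.a.a.0 ⊢ ··b··> v1
  v1 = b.b.a.a.0 ⊢ ··b··> v2
  v2 = b.a.a.0 ⊢ ··b··> v3
  v3 = a.a.0 ⊢ ··a··> v4
  v4 = a.0 ⊢ ··a··> v5
  v5 = 0 ⊢ stopped
Bisimilarity quotient blocks:
  B0 = {u0, v0}
  B1 = {u1, v1}
  B2 = {u2, v2}
  B3 = {u3, v3}
  B4 = {u4, v4}
  B5 = {u5, v5}
u0 ∈ B0, v0 ∈ B0 → same block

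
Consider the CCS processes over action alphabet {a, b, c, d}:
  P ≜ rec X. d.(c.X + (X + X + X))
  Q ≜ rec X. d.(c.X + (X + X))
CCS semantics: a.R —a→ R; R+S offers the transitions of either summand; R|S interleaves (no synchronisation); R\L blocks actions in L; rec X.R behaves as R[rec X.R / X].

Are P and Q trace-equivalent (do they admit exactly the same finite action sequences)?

LTS(P): 2 reachable states
  u0 = rec X. d.(c.X + (X + X + X)) | =d=> u1
  u1 = c.(rec X. d.(c.X + (X + X + X))) + ((rec X. d.(c.X + (X + X + X))) + (rec X. d.(c.X + (X + X + X))) + (rec X. d.(c.X + (X + X + X)))) | =c=> u0, =d=> u1
LTS(Q): 2 reachable states
  v0 = rec X. d.(c.X + (X + X)) | =d=> v1
  v1 = c.(rec X. d.(c.X + (X + X))) + ((rec X. d.(c.X + (X + X))) + (rec X. d.(c.X + (X + X)))) | =c=> v0, =d=> v1
Bisimilarity quotient blocks:
  B0 = {u0, v0}
  B1 = {u1, v1}
u0 ∈ B0, v0 ∈ B0 → same block
Bisimilar ⇒ trace-equivalent.

traces(P) = traces(Q)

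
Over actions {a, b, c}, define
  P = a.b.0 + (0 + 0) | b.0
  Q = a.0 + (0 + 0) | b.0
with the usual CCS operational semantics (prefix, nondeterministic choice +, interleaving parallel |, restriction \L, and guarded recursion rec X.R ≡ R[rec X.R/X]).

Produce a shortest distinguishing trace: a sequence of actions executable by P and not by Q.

Reachable graph of P (4 states):
  m0 = a.b.0 + (0 + 0) | b.0 has moves —a→ m1, —b→ m2
  m1 = b.0 has moves —b→ m3
  m2 = (0 + 0) | 0 has moves stopped
  m3 = 0 has moves stopped
Reachable graph of Q (3 states):
  n0 = a.0 + (0 + 0) | b.0 has moves —a→ n1, —b→ n2
  n1 = 0 has moves stopped
  n2 = (0 + 0) | 0 has moves stopped
Run σ = ⟨ab⟩ on P: start {m0}
  [1] a ⇒ {m1}
  [2] b ⇒ {m3}
  ✓ P
Run σ = ⟨ab⟩ on Q: start {n0}
  [1] a ⇒ {n1}
  [2] b ⇒ ∅  — Q cannot continue

ab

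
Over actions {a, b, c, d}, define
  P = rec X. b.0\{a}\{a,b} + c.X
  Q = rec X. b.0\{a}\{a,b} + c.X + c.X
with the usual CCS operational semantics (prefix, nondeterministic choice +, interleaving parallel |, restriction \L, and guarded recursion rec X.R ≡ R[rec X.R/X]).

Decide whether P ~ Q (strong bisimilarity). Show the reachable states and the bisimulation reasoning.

P's transition system — 2 states:
  m0 = rec X. b.0\{a}\{a,b} + c.X ⊢ ··b··> m1, ··c··> m0
  m1 = 0\{a}\{a,b} ⊢ ·
Q's transition system — 2 states:
  n0 = rec X. b.0\{a}\{a,b} + c.X + c.X ⊢ ··b··> n1, ··c··> n0
  n1 = 0\{a}\{a,b} ⊢ ·
Bisimilarity quotient blocks:
  B0 = {m0, n0}
  B1 = {m1, n1}
m0 ∈ B0, n0 ∈ B0 → same block

YES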